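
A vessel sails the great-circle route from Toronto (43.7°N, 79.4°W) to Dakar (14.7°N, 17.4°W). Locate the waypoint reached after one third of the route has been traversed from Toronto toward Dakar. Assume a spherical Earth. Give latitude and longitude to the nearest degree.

Convert each endpoint to a unit vector on the sphere (x = cos φ cos λ, y = cos φ sin λ, z = sin φ).
The central angle between the endpoints is δ = arccos(p₁·p₂) ≈ 1.043 rad (59.8°).
Interpolate at f = 1/3 with slerp weights a = sin((1−f)δ)/sin δ ≈ 0.742, b = sin(fδ)/sin δ ≈ 0.394.
p = a·p₁ + b·p₂ ≈ (0.463, -0.641, 0.612); φ = arcsin(p_z) ≈ 37.76°, λ = atan2(p_y, p_x) ≈ -54.18°.

≈ 38°N, 54°W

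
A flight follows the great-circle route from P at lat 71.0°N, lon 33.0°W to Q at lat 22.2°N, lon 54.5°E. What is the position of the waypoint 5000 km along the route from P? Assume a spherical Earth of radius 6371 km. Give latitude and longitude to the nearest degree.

≈ lat 44°N, lon 43°E

Convert each endpoint to a unit vector on the sphere (x = cos φ cos λ, y = cos φ sin λ, z = sin φ).
The central angle between the endpoints is δ = arccos(p₁·p₂) ≈ 1.191 rad (68.3°). The total great-circle distance is δ·R ≈ 1.191 × 6371 ≈ 7590 km, so the target fraction is f = 5000/7590 ≈ 0.659.
Interpolate at f ≈ 0.659 with slerp weights a = sin((1−f)δ)/sin δ ≈ 0.426, b = sin(fδ)/sin δ ≈ 0.761.
p = a·p₁ + b·p₂ ≈ (0.525, 0.498, 0.690); φ = arcsin(p_z) ≈ 43.63°, λ = atan2(p_y, p_x) ≈ 43.47°.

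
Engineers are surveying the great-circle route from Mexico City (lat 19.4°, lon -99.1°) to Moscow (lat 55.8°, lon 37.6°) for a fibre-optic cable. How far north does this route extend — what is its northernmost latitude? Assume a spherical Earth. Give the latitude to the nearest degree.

≈ 69°

The great circle lies in the plane with unit normal n̂ = (p₁ × p₂)/|p₁ × p₂|.
Here n̂_z ≈ +0.366; the vertex latitude is φ_max = arccos|n̂_z| ≈ 68.5°.
Check via Clairaut: cos φ_max = |cos φ₁| · sin C = cos(19.4°)·sin(22.8°) ≈ 0.366, again giving ≈ 68.5°.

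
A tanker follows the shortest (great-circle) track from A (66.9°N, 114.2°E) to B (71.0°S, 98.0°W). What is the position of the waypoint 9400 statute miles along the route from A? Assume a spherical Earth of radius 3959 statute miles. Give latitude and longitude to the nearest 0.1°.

≈ (54.6°S, 163.3°W)

Convert each endpoint to a unit vector on the sphere (x = cos φ cos λ, y = cos φ sin λ, z = sin φ).
The central angle between the endpoints is δ = arccos(p₁·p₂) ≈ 2.930 rad (167.9°). The total great-circle distance is δ·R ≈ 2.930 × 3959 ≈ 11602 mi, so the target fraction is f = 9400/11602 ≈ 0.810.
Interpolate at f ≈ 0.810 with slerp weights a = sin((1−f)δ)/sin δ ≈ 2.519, b = sin(fδ)/sin δ ≈ 3.312.
p = a·p₁ + b·p₂ ≈ (-0.555, -0.166, -0.815); φ = arcsin(p_z) ≈ -54.58°, λ = atan2(p_y, p_x) ≈ -163.31°.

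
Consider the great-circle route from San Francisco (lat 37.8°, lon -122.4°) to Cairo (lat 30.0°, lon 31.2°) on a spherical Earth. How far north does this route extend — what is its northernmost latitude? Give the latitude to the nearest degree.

The great circle lies in the plane with unit normal n̂ = (p₁ × p₂)/|p₁ × p₂|.
Here n̂_z ≈ +0.320; the vertex latitude is φ_max = arccos|n̂_z| ≈ 71.4°.
Check via Clairaut: cos φ_max = |cos φ₁| · sin C = cos(37.8°)·sin(23.9°) ≈ 0.320, again giving ≈ 71.4°.

≈ 71°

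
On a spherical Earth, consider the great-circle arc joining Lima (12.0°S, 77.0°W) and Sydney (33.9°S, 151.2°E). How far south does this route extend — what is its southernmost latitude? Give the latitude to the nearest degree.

The great circle lies in the plane with unit normal n̂ = (p₁ × p₂)/|p₁ × p₂|.
Here n̂_z ≈ -0.669; the vertex latitude is φ_max = arccos|n̂_z| ≈ 48.0°.
Check via Clairaut: cos φ_max = |cos φ₁| · sin C = cos(12.0°)·sin(136.9°) ≈ 0.669, again giving ≈ 48.0°.

≈ 48°S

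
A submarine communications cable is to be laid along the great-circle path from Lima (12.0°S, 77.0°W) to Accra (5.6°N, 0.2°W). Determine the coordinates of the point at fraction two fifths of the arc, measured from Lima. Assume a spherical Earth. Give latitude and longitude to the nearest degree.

≈ (6°S, 46°W)

Write both endpoints as unit vectors p₁, p₂ with components (cos φ cos λ, cos φ sin λ, sin φ).
The central angle between the endpoints is δ = arccos(p₁·p₂) ≈ 1.367 rad (78.3°).
Interpolate at f = 2/5 with slerp weights a = sin((1−f)δ)/sin δ ≈ 0.747, b = sin(fδ)/sin δ ≈ 0.531.
p = a·p₁ + b·p₂ ≈ (0.693, -0.714, -0.103); φ = arcsin(p_z) ≈ -5.94°, λ = atan2(p_y, p_x) ≈ -45.85°.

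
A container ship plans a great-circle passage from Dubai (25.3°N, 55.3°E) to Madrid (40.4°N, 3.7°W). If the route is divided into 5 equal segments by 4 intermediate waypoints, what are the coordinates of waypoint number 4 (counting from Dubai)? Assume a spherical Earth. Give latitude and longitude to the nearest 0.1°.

Convert each endpoint to a unit vector on the sphere (x = cos φ cos λ, y = cos φ sin λ, z = sin φ).
The central angle between the endpoints is δ = arccos(p₁·p₂) ≈ 0.887 rad (50.8°).
Interpolate at f = 4/5 with slerp weights a = sin((1−f)δ)/sin δ ≈ 0.228, b = sin(fδ)/sin δ ≈ 0.841.
p = a·p₁ + b·p₂ ≈ (0.756, 0.128, 0.642); φ = arcsin(p_z) ≈ 39.94°, λ = atan2(p_y, p_x) ≈ 9.60°.

≈ (39.9°N, 9.6°E)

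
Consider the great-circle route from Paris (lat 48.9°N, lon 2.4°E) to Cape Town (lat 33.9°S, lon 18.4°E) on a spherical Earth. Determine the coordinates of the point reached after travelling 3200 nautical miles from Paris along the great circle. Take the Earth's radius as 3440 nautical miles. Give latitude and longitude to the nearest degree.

≈ lat 4°S, lon 13°E

The haversine formula gives a central angle δ ≈ 1.466 rad (84.0°) between the endpoints. The total great-circle distance is δ·R ≈ 1.466 × 3440 ≈ 5044 nmi, so the target fraction is f = 3200/5044 ≈ 0.634.
Interpolate at f ≈ 0.634 with slerp weights a = sin((1−f)δ)/sin δ ≈ 0.514, b = sin(fδ)/sin δ ≈ 0.806.
p = a·p₁ + b·p₂ ≈ (0.972, 0.225, -0.063); φ = arcsin(p_z) ≈ -3.59°, λ = atan2(p_y, p_x) ≈ 13.05°.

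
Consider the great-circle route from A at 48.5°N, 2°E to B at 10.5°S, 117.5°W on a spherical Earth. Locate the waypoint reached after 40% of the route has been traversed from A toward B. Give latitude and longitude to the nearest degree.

Write both endpoints as unit vectors p₁, p₂ with components (cos φ cos λ, cos φ sin λ, sin φ).
The central angle between the endpoints is δ = arccos(p₁·p₂) ≈ 2.046 rad (117.2°).
Interpolate at f = 0.40 with slerp weights a = sin((1−f)δ)/sin δ ≈ 1.059, b = sin(fδ)/sin δ ≈ 0.821.
p = a·p₁ + b·p₂ ≈ (0.329, -0.691, 0.643); φ = arcsin(p_z) ≈ 40.05°, λ = atan2(p_y, p_x) ≈ -64.59°.

≈ 40°N, 65°W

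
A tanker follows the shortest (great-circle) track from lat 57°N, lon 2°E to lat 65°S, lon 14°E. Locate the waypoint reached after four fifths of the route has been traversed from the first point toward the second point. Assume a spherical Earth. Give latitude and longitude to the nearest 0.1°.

From cos δ = sin φ₁ sin φ₂ + cos φ₁ cos φ₂ cos Δλ, the central angle is δ ≈ 2.135 rad (122.3°).
Interpolate at f = 4/5 with slerp weights a = sin((1−f)δ)/sin δ ≈ 0.490, b = sin(fδ)/sin δ ≈ 1.172.
p = a·p₁ + b·p₂ ≈ (0.748, 0.129, -0.651); φ = arcsin(p_z) ≈ -40.65°, λ = atan2(p_y, p_x) ≈ 9.80°.

≈ lat 40.7°S, lon 9.8°E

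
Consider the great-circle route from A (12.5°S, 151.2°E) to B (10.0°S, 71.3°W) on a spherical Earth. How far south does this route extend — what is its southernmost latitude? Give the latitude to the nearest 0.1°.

The great circle lies in the plane with unit normal n̂ = (p₁ × p₂)/|p₁ × p₂|.
Here n̂_z ≈ +0.876; the vertex latitude is φ_max = arccos|n̂_z| ≈ 28.8°.
Check via Clairaut: cos φ_max = |cos φ₁| · sin C = cos(12.5°)·sin(116.2°) ≈ 0.876, again giving ≈ 28.8°.

≈ 28.8°S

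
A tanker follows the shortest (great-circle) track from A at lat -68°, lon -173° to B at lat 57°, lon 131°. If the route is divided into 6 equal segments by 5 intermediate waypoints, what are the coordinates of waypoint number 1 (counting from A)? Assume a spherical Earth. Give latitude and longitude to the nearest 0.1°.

≈ lat -48.5°, lon 167.1°

Convert each endpoint to a unit vector on the sphere (x = cos φ cos λ, y = cos φ sin λ, z = sin φ).
The central angle between the endpoints is δ = arccos(p₁·p₂) ≈ 2.296 rad (131.6°).
Interpolate at f = 1/6 with slerp weights a = sin((1−f)δ)/sin δ ≈ 1.259, b = sin(fδ)/sin δ ≈ 0.499.
p = a·p₁ + b·p₂ ≈ (-0.646, 0.148, -0.749); φ = arcsin(p_z) ≈ -48.47°, λ = atan2(p_y, p_x) ≈ 167.13°.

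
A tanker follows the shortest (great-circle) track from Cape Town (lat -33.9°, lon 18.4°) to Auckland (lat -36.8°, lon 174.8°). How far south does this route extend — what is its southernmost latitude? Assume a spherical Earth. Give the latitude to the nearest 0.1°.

The great circle lies in the plane with unit normal n̂ = (p₁ × p₂)/|p₁ × p₂|.
Here n̂_z ≈ +0.277; the vertex latitude is φ_max = arccos|n̂_z| ≈ 73.9°.
Check via Clairaut: cos φ_max = |cos φ₁| · sin C = cos(33.9°)·sin(160.5°) ≈ 0.277, again giving ≈ 73.9°.

≈ -73.9°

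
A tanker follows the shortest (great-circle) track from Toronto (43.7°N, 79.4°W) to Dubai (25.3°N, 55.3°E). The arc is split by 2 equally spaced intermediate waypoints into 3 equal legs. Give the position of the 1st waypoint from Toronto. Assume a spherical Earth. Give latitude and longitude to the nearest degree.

The haversine formula gives a central angle δ ≈ 1.736 rad (99.5°) between the endpoints.
Interpolate at f = 1/3 with slerp weights a = sin((1−f)δ)/sin δ ≈ 0.928, b = sin(fδ)/sin δ ≈ 0.554.
p = a·p₁ + b·p₂ ≈ (0.409, -0.248, 0.878); φ = arcsin(p_z) ≈ 61.45°, λ = atan2(p_y, p_x) ≈ -31.20°.

≈ 61°N, 31°W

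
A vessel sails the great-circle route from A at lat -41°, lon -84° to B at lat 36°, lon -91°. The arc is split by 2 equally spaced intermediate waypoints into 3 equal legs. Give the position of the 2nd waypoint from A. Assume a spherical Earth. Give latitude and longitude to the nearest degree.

Convert each endpoint to a unit vector on the sphere (x = cos φ cos λ, y = cos φ sin λ, z = sin φ).
The central angle between the endpoints is δ = arccos(p₁·p₂) ≈ 1.349 rad (77.3°).
Interpolate at f = 2/3 with slerp weights a = sin((1−f)δ)/sin δ ≈ 0.445, b = sin(fδ)/sin δ ≈ 0.802.
p = a·p₁ + b·p₂ ≈ (0.024, -0.983, 0.179); φ = arcsin(p_z) ≈ 10.34°, λ = atan2(p_y, p_x) ≈ -88.61°.

≈ lat 10°, lon -89°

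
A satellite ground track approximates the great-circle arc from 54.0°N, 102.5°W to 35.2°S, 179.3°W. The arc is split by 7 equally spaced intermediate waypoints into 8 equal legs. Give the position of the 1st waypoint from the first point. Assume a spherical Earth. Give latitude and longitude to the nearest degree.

The haversine formula gives a central angle δ ≈ 1.935 rad (110.9°) between the endpoints.
Interpolate at f = 1/8 with slerp weights a = sin((1−f)δ)/sin δ ≈ 1.062, b = sin(fδ)/sin δ ≈ 0.256.
p = a·p₁ + b·p₂ ≈ (-0.345, -0.612, 0.712); φ = arcsin(p_z) ≈ 45.37°, λ = atan2(p_y, p_x) ≈ -119.38°.

≈ 45°N, 119°W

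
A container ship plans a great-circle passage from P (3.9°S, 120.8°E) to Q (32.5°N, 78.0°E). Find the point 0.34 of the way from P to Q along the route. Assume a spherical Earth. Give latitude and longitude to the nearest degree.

The haversine formula gives a central angle δ ≈ 0.951 rad (54.5°) between the endpoints.
Interpolate at f = 0.34 with slerp weights a = sin((1−f)δ)/sin δ ≈ 0.721, b = sin(fδ)/sin δ ≈ 0.390.
p = a·p₁ + b·p₂ ≈ (-0.300, 0.940, 0.161); φ = arcsin(p_z) ≈ 9.25°, λ = atan2(p_y, p_x) ≈ 107.70°.

≈ (9°N, 108°E)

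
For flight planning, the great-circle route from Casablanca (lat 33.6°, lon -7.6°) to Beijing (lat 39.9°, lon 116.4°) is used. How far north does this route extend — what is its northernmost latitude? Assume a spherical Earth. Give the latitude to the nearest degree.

≈ 58°

The great circle lies in the plane with unit normal n̂ = (p₁ × p₂)/|p₁ × p₂|.
Here n̂_z ≈ +0.530; the vertex latitude is φ_max = arccos|n̂_z| ≈ 58.0°.
Check via Clairaut: cos φ_max = |cos φ₁| · sin C = cos(33.6°)·sin(39.5°) ≈ 0.530, again giving ≈ 58.0°.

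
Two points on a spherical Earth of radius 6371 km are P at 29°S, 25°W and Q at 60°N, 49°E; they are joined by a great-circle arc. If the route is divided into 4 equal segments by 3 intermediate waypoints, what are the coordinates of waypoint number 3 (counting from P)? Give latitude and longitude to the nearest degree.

≈ 42°N, 17°E

Convert each endpoint to a unit vector on the sphere (x = cos φ cos λ, y = cos φ sin λ, z = sin φ).
The central angle between the endpoints is δ = arccos(p₁·p₂) ≈ 1.875 rad (107.4°).
Interpolate at f = 3/4 with slerp weights a = sin((1−f)δ)/sin δ ≈ 0.473, b = sin(fδ)/sin δ ≈ 1.034.
p = a·p₁ + b·p₂ ≈ (0.714, 0.215, 0.666); φ = arcsin(p_z) ≈ 41.75°, λ = atan2(p_y, p_x) ≈ 16.76°.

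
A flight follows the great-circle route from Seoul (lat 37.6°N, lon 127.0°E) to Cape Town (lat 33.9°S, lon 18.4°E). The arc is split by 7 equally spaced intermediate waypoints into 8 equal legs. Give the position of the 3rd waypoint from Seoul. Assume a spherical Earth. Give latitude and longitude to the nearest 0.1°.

Write both endpoints as unit vectors p₁, p₂ with components (cos φ cos λ, cos φ sin λ, sin φ).
The central angle between the endpoints is δ = arccos(p₁·p₂) ≈ 2.153 rad (123.4°).
Interpolate at f = 3/8 with slerp weights a = sin((1−f)δ)/sin δ ≈ 1.167, b = sin(fδ)/sin δ ≈ 0.865.
p = a·p₁ + b·p₂ ≈ (0.125, 0.965, 0.230); φ = arcsin(p_z) ≈ 13.28°, λ = atan2(p_y, p_x) ≈ 82.63°.

≈ lat 13.3°N, lon 82.6°E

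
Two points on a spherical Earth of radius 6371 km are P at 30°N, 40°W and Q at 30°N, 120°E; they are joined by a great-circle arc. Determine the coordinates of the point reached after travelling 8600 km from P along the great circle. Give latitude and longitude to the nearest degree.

Convert each endpoint to a unit vector on the sphere (x = cos φ cos λ, y = cos φ sin λ, z = sin φ).
The central angle between the endpoints is δ = arccos(p₁·p₂) ≈ 2.043 rad (117.1°). The total great-circle distance is δ·R ≈ 2.043 × 6371 ≈ 13015 km, so the target fraction is f = 8600/13015 ≈ 0.661.
Interpolate at f ≈ 0.661 with slerp weights a = sin((1−f)δ)/sin δ ≈ 0.717, b = sin(fδ)/sin δ ≈ 1.096.
p = a·p₁ + b·p₂ ≈ (0.002, 0.422, 0.906); φ = arcsin(p_z) ≈ 65.02°, λ = atan2(p_y, p_x) ≈ 89.79°.

≈ 65°N, 90°E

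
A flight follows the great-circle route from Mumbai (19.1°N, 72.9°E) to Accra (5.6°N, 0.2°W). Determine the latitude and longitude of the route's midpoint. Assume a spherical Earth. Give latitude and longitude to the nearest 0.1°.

Write both endpoints as unit vectors p₁, p₂ with components (cos φ cos λ, cos φ sin λ, sin φ).
The central angle between the endpoints is δ = arccos(p₁·p₂) ≈ 1.261 rad (72.2°).
Interpolate at f = 1/2 with slerp weights a = sin((1−f)δ)/sin δ ≈ 0.619, b = sin(fδ)/sin δ ≈ 0.619.
p = a·p₁ + b·p₂ ≈ (0.788, 0.557, 0.263); φ = arcsin(p_z) ≈ 15.24°, λ = atan2(p_y, p_x) ≈ 35.25°.

≈ (15.2°N, 35.2°E)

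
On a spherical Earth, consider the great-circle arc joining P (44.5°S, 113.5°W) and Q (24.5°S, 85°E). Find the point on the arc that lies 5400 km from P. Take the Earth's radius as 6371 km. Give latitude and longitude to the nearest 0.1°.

Convert each endpoint to a unit vector on the sphere (x = cos φ cos λ, y = cos φ sin λ, z = sin φ).
The central angle between the endpoints is δ = arccos(p₁·p₂) ≈ 1.902 rad (109.0°). The total great-circle distance is δ·R ≈ 1.902 × 6371 ≈ 12115 km, so the target fraction is f = 5400/12115 ≈ 0.446.
Interpolate at f ≈ 0.446 with slerp weights a = sin((1−f)δ)/sin δ ≈ 0.919, b = sin(fδ)/sin δ ≈ 0.793.
p = a·p₁ + b·p₂ ≈ (-0.199, 0.117, -0.973); φ = arcsin(p_z) ≈ -76.67°, λ = atan2(p_y, p_x) ≈ 149.44°.

≈ (76.7°S, 149.4°E)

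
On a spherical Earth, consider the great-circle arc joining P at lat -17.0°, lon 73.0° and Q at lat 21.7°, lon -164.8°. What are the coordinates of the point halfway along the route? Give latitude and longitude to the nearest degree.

Convert each endpoint to a unit vector on the sphere (x = cos φ cos λ, y = cos φ sin λ, z = sin φ).
The central angle between the endpoints is δ = arccos(p₁·p₂) ≈ 2.191 rad (125.6°).
Interpolate at f = 1/2 with slerp weights a = sin((1−f)δ)/sin δ ≈ 1.093, b = sin(fδ)/sin δ ≈ 1.093.
p = a·p₁ + b·p₂ ≈ (-0.675, 0.733, 0.085); φ = arcsin(p_z) ≈ 4.85°, λ = atan2(p_y, p_x) ≈ 132.60°.

≈ lat 5°, lon 133°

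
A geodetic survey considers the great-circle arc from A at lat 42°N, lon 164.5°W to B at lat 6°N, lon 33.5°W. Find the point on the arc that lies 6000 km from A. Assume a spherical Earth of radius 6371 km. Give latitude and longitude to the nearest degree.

Convert each endpoint to a unit vector on the sphere (x = cos φ cos λ, y = cos φ sin λ, z = sin φ).
The central angle between the endpoints is δ = arccos(p₁·p₂) ≈ 1.999 rad (114.5°). The total great-circle distance is δ·R ≈ 1.999 × 6371 ≈ 12733 km, so the target fraction is f = 6000/12733 ≈ 0.471.
Interpolate at f ≈ 0.471 with slerp weights a = sin((1−f)δ)/sin δ ≈ 0.957, b = sin(fδ)/sin δ ≈ 0.889.
p = a·p₁ + b·p₂ ≈ (0.052, -0.678, 0.733); φ = arcsin(p_z) ≈ 47.17°, λ = atan2(p_y, p_x) ≈ -85.65°.

≈ lat 47°N, lon 86°W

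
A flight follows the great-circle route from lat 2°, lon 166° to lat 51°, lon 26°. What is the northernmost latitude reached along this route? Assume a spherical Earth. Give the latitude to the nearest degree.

≈ 63°

The great circle lies in the plane with unit normal n̂ = (p₁ × p₂)/|p₁ × p₂|.
Here n̂_z ≈ -0.454; the vertex latitude is φ_max = arccos|n̂_z| ≈ 63.0°.
Check via Clairaut: cos φ_max = |cos φ₁| · sin C = cos(2.0°)·sin(27.0°) ≈ 0.454, again giving ≈ 63.0°.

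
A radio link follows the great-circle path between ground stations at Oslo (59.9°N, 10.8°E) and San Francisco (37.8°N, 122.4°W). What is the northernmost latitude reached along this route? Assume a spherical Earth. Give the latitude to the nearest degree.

The great circle lies in the plane with unit normal n̂ = (p₁ × p₂)/|p₁ × p₂|.
Here n̂_z ≈ -0.299; the vertex latitude is φ_max = arccos|n̂_z| ≈ 72.6°.
Check via Clairaut: cos φ_max = |cos φ₁| · sin C = cos(59.9°)·sin(36.6°) ≈ 0.299, again giving ≈ 72.6°.

≈ 73°N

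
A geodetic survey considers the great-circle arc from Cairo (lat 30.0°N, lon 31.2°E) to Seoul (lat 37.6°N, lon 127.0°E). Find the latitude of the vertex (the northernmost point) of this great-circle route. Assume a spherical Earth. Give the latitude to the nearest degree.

≈ 45°N

The great circle lies in the plane with unit normal n̂ = (p₁ × p₂)/|p₁ × p₂|.
Here n̂_z ≈ +0.702; the vertex latitude is φ_max = arccos|n̂_z| ≈ 45.4°.
Check via Clairaut: cos φ_max = |cos φ₁| · sin C = cos(30.0°)·sin(54.2°) ≈ 0.702, again giving ≈ 45.4°.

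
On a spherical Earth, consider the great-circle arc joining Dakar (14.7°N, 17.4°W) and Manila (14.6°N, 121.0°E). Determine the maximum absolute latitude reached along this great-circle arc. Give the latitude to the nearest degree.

≈ 36°N

The great circle lies in the plane with unit normal n̂ = (p₁ × p₂)/|p₁ × p₂|.
Here n̂_z ≈ +0.805; the vertex latitude is φ_max = arccos|n̂_z| ≈ 36.4°.
Check via Clairaut: cos φ_max = |cos φ₁| · sin C = cos(14.7°)·sin(56.4°) ≈ 0.805, again giving ≈ 36.4°.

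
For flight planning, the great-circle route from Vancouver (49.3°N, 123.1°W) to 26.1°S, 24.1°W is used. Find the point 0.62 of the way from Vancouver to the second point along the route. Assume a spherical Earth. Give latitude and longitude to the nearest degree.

≈ 7°N, 54°W

From cos δ = sin φ₁ sin φ₂ + cos φ₁ cos φ₂ cos Δλ, the central angle is δ ≈ 2.010 rad (115.2°).
Interpolate at f = 0.62 with slerp weights a = sin((1−f)δ)/sin δ ≈ 0.764, b = sin(fδ)/sin δ ≈ 1.047.
p = a·p₁ + b·p₂ ≈ (0.586, -0.801, 0.119); φ = arcsin(p_z) ≈ 6.81°, λ = atan2(p_y, p_x) ≈ -53.81°.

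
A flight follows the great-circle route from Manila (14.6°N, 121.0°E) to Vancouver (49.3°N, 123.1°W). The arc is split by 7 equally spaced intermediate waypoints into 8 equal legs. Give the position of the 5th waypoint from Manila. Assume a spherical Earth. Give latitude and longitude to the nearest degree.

≈ (53°N, 179°E)

Write both endpoints as unit vectors p₁, p₂ with components (cos φ cos λ, cos φ sin λ, sin φ).
The central angle between the endpoints is δ = arccos(p₁·p₂) ≈ 1.655 rad (94.8°).
Interpolate at f = 5/8 with slerp weights a = sin((1−f)δ)/sin δ ≈ 0.584, b = sin(fδ)/sin δ ≈ 0.863.
p = a·p₁ + b·p₂ ≈ (-0.598, 0.013, 0.801); φ = arcsin(p_z) ≈ 53.25°, λ = atan2(p_y, p_x) ≈ 178.76°.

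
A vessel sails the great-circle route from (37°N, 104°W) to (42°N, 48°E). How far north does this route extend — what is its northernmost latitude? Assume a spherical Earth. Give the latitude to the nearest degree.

The great circle lies in the plane with unit normal n̂ = (p₁ × p₂)/|p₁ × p₂|.
Here n̂_z ≈ +0.281; the vertex latitude is φ_max = arccos|n̂_z| ≈ 73.7°.

≈ 74°N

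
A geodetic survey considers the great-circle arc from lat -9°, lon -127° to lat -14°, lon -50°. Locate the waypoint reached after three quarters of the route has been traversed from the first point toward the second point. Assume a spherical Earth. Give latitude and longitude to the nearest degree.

From cos δ = sin φ₁ sin φ₂ + cos φ₁ cos φ₂ cos Δλ, the central angle is δ ≈ 1.315 rad (75.3°).
Interpolate at f = 3/4 with slerp weights a = sin((1−f)δ)/sin δ ≈ 0.334, b = sin(fδ)/sin δ ≈ 0.862.
p = a·p₁ + b·p₂ ≈ (0.339, -0.904, -0.261); φ = arcsin(p_z) ≈ -15.11°, λ = atan2(p_y, p_x) ≈ -69.43°.

≈ lat -15°, lon -69°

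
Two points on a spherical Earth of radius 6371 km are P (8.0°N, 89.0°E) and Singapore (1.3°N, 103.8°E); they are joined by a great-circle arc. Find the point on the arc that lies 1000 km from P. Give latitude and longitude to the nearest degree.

Convert each endpoint to a unit vector on the sphere (x = cos φ cos λ, y = cos φ sin λ, z = sin φ).
The central angle between the endpoints is δ = arccos(p₁·p₂) ≈ 0.283 rad (16.2°). The total great-circle distance is δ·R ≈ 0.283 × 6371 ≈ 1801 km, so the target fraction is f = 1000/1801 ≈ 0.555.
Interpolate at f ≈ 0.555 with slerp weights a = sin((1−f)δ)/sin δ ≈ 0.449, b = sin(fδ)/sin δ ≈ 0.561.
p = a·p₁ + b·p₂ ≈ (-0.126, 0.989, 0.075); φ = arcsin(p_z) ≈ 4.32°, λ = atan2(p_y, p_x) ≈ 97.25°.

≈ (4°N, 97°E)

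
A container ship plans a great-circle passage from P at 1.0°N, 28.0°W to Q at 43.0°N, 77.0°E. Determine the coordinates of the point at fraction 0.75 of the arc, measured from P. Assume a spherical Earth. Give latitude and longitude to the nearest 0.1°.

≈ 42.6°N, 42.6°E

Convert each endpoint to a unit vector on the sphere (x = cos φ cos λ, y = cos φ sin λ, z = sin φ).
The central angle between the endpoints is δ = arccos(p₁·p₂) ≈ 1.749 rad (100.2°).
Interpolate at f = 0.75 with slerp weights a = sin((1−f)δ)/sin δ ≈ 0.430, b = sin(fδ)/sin δ ≈ 0.982.
p = a·p₁ + b·p₂ ≈ (0.541, 0.498, 0.677); φ = arcsin(p_z) ≈ 42.64°, λ = atan2(p_y, p_x) ≈ 42.60°.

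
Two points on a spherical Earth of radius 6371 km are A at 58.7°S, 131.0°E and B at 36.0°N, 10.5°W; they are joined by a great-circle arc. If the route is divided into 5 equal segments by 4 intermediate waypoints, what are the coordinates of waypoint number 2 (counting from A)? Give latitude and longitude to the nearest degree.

≈ 39°S, 38°E

Convert each endpoint to a unit vector on the sphere (x = cos φ cos λ, y = cos φ sin λ, z = sin φ).
The central angle between the endpoints is δ = arccos(p₁·p₂) ≈ 2.552 rad (146.2°).
Interpolate at f = 2/5 with slerp weights a = sin((1−f)δ)/sin δ ≈ 1.797, b = sin(fδ)/sin δ ≈ 1.533.
p = a·p₁ + b·p₂ ≈ (0.607, 0.479, -0.634); φ = arcsin(p_z) ≈ -39.37°, λ = atan2(p_y, p_x) ≈ 38.25°.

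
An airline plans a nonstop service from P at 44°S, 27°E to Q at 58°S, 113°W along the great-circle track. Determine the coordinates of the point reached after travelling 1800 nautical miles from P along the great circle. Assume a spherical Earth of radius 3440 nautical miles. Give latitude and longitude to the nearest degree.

The haversine formula gives a central angle δ ≈ 1.269 rad (72.7°) between the endpoints. The total great-circle distance is δ·R ≈ 1.269 × 3440 ≈ 4366 nmi, so the target fraction is f = 1800/4366 ≈ 0.412.
Interpolate at f ≈ 0.412 with slerp weights a = sin((1−f)δ)/sin δ ≈ 0.711, b = sin(fδ)/sin δ ≈ 0.523.
p = a·p₁ + b·p₂ ≈ (0.347, -0.023, -0.938); φ = arcsin(p_z) ≈ -69.64°, λ = atan2(p_y, p_x) ≈ -3.82°.

≈ 70°S, 4°W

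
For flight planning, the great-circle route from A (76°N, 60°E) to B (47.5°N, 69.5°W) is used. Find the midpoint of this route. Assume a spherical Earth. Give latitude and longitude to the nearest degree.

Write both endpoints as unit vectors p₁, p₂ with components (cos φ cos λ, cos φ sin λ, sin φ).
The central angle between the endpoints is δ = arccos(p₁·p₂) ≈ 0.913 rad (52.3°).
Interpolate at f = 1/2 with slerp weights a = sin((1−f)δ)/sin δ ≈ 0.557, b = sin(fδ)/sin δ ≈ 0.557.
p = a·p₁ + b·p₂ ≈ (0.199, -0.236, 0.951); φ = arcsin(p_z) ≈ 72.02°, λ = atan2(p_y, p_x) ≈ -49.81°.

≈ (72°N, 50°W)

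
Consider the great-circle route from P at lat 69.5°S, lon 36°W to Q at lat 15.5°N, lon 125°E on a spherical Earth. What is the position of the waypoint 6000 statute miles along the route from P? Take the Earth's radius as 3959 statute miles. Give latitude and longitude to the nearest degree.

Write both endpoints as unit vectors p₁, p₂ with components (cos φ cos λ, cos φ sin λ, sin φ).
The central angle between the endpoints is δ = arccos(p₁·p₂) ≈ 2.177 rad (124.7°). The total great-circle distance is δ·R ≈ 2.177 × 3959 ≈ 8617 mi, so the target fraction is f = 6000/8617 ≈ 0.696.
Interpolate at f ≈ 0.696 with slerp weights a = sin((1−f)δ)/sin δ ≈ 0.747, b = sin(fδ)/sin δ ≈ 1.215.
p = a·p₁ + b·p₂ ≈ (-0.460, 0.805, -0.375); φ = arcsin(p_z) ≈ -22.02°, λ = atan2(p_y, p_x) ≈ 119.73°.

≈ lat 22°S, lon 120°E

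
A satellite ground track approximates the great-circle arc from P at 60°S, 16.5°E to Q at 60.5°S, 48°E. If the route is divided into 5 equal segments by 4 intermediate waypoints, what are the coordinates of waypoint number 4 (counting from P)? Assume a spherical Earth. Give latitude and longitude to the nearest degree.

≈ 61°S, 42°E

Convert each endpoint to a unit vector on the sphere (x = cos φ cos λ, y = cos φ sin λ, z = sin φ).
The central angle between the endpoints is δ = arccos(p₁·p₂) ≈ 0.270 rad (15.5°).
Interpolate at f = 4/5 with slerp weights a = sin((1−f)δ)/sin δ ≈ 0.202, b = sin(fδ)/sin δ ≈ 0.804.
p = a·p₁ + b·p₂ ≈ (0.362, 0.323, -0.875); φ = arcsin(p_z) ≈ -61.00°, λ = atan2(p_y, p_x) ≈ 41.74°.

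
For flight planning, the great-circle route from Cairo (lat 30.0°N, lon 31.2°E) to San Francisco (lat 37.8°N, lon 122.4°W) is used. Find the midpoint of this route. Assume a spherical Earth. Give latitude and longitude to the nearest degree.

≈ lat 71°N, lon 35°W

Write both endpoints as unit vectors p₁, p₂ with components (cos φ cos λ, cos φ sin λ, sin φ).
The central angle between the endpoints is δ = arccos(p₁·p₂) ≈ 1.882 rad (107.8°).
Interpolate at f = 1/2 with slerp weights a = sin((1−f)δ)/sin δ ≈ 0.849, b = sin(fδ)/sin δ ≈ 0.849.
p = a·p₁ + b·p₂ ≈ (0.269, -0.186, 0.945); φ = arcsin(p_z) ≈ 70.90°, λ = atan2(p_y, p_x) ≈ -34.55°.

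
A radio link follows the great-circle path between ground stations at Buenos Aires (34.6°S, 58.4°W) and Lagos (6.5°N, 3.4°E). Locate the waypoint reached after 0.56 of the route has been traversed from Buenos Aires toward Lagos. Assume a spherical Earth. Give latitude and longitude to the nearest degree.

≈ 14°S, 21°W

Convert each endpoint to a unit vector on the sphere (x = cos φ cos λ, y = cos φ sin λ, z = sin φ).
The central angle between the endpoints is δ = arccos(p₁·p₂) ≈ 1.243 rad (71.2°).
Interpolate at f = 0.56 with slerp weights a = sin((1−f)δ)/sin δ ≈ 0.549, b = sin(fδ)/sin δ ≈ 0.677.
p = a·p₁ + b·p₂ ≈ (0.909, -0.345, -0.235); φ = arcsin(p_z) ≈ -13.61°, λ = atan2(p_y, p_x) ≈ -20.80°.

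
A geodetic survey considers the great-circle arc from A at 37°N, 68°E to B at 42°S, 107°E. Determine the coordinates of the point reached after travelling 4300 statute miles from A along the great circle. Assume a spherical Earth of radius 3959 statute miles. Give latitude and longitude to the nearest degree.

≈ 20°S, 94°E

The haversine formula gives a central angle δ ≈ 1.512 rad (86.6°) between the endpoints. The total great-circle distance is δ·R ≈ 1.512 × 3959 ≈ 5987 mi, so the target fraction is f = 4300/5987 ≈ 0.718.
Interpolate at f ≈ 0.718 with slerp weights a = sin((1−f)δ)/sin δ ≈ 0.414, b = sin(fδ)/sin δ ≈ 0.886.
p = a·p₁ + b·p₂ ≈ (-0.069, 0.936, -0.344); φ = arcsin(p_z) ≈ -20.12°, λ = atan2(p_y, p_x) ≈ 94.20°.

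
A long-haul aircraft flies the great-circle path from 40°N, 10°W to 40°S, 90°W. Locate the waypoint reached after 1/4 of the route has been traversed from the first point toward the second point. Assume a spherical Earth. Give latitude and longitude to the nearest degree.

Write both endpoints as unit vectors p₁, p₂ with components (cos φ cos λ, cos φ sin λ, sin φ).
The central angle between the endpoints is δ = arccos(p₁·p₂) ≈ 1.887 rad (108.1°).
Interpolate at f = 1/4 with slerp weights a = sin((1−f)δ)/sin δ ≈ 1.040, b = sin(fδ)/sin δ ≈ 0.478.
p = a·p₁ + b·p₂ ≈ (0.784, -0.505, 0.361); φ = arcsin(p_z) ≈ 21.15°, λ = atan2(p_y, p_x) ≈ -32.76°.

≈ 21°N, 33°W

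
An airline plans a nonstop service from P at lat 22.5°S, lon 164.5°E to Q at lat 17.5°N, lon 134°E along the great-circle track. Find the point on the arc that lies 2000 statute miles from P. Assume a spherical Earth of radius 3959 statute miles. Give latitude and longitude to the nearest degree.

Convert each endpoint to a unit vector on the sphere (x = cos φ cos λ, y = cos φ sin λ, z = sin φ).
The central angle between the endpoints is δ = arccos(p₁·p₂) ≈ 0.871 rad (49.9°). The total great-circle distance is δ·R ≈ 0.871 × 3959 ≈ 3448 mi, so the target fraction is f = 2000/3448 ≈ 0.580.
Interpolate at f ≈ 0.580 with slerp weights a = sin((1−f)δ)/sin δ ≈ 0.468, b = sin(fδ)/sin δ ≈ 0.633.
p = a·p₁ + b·p₂ ≈ (-0.835, 0.549, 0.011); φ = arcsin(p_z) ≈ 0.65°, λ = atan2(p_y, p_x) ≈ 146.67°.

≈ lat 1°N, lon 147°E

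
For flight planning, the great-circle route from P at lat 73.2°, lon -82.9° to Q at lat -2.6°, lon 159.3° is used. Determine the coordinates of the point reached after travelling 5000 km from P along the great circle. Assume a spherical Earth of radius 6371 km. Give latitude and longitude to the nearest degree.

≈ lat 50°, lon 179°

Write both endpoints as unit vectors p₁, p₂ with components (cos φ cos λ, cos φ sin λ, sin φ).
The central angle between the endpoints is δ = arccos(p₁·p₂) ≈ 1.750 rad (100.3°). The total great-circle distance is δ·R ≈ 1.750 × 6371 ≈ 11148 km, so the target fraction is f = 5000/11148 ≈ 0.449.
Interpolate at f ≈ 0.449 with slerp weights a = sin((1−f)δ)/sin δ ≈ 0.835, b = sin(fδ)/sin δ ≈ 0.718.
p = a·p₁ + b·p₂ ≈ (-0.641, 0.014, 0.767); φ = arcsin(p_z) ≈ 50.10°, λ = atan2(p_y, p_x) ≈ 178.75°.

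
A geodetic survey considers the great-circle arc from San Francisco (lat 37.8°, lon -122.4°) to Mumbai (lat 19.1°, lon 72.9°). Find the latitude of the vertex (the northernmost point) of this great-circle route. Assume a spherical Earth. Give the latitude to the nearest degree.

≈ 77°

The great circle lies in the plane with unit normal n̂ = (p₁ × p₂)/|p₁ × p₂|.
Here n̂_z ≈ -0.231; the vertex latitude is φ_max = arccos|n̂_z| ≈ 76.7°.
Check via Clairaut: cos φ_max = |cos φ₁| · sin C = cos(37.8°)·sin(17.0°) ≈ 0.231, again giving ≈ 76.7°.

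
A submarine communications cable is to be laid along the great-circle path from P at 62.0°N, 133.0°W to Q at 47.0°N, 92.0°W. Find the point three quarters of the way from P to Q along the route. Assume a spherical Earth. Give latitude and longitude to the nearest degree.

≈ 52°N, 99°W

Convert each endpoint to a unit vector on the sphere (x = cos φ cos λ, y = cos φ sin λ, z = sin φ).
The central angle between the endpoints is δ = arccos(p₁·p₂) ≈ 0.479 rad (27.5°).
Interpolate at f = 3/4 with slerp weights a = sin((1−f)δ)/sin δ ≈ 0.259, b = sin(fδ)/sin δ ≈ 0.763.
p = a·p₁ + b·p₂ ≈ (-0.101, -0.609, 0.787); φ = arcsin(p_z) ≈ 51.88°, λ = atan2(p_y, p_x) ≈ -99.43°.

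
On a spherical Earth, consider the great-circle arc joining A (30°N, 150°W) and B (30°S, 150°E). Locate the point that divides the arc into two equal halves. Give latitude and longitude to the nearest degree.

≈ (0°N, 180°E)

The haversine formula gives a central angle δ ≈ 1.445 rad (82.8°) between the endpoints.
Interpolate at f = 1/2 with slerp weights a = sin((1−f)δ)/sin δ ≈ 0.667, b = sin(fδ)/sin δ ≈ 0.667.
p = a·p₁ + b·p₂ ≈ (-1.000, 0.000, 0.000); φ = arcsin(p_z) ≈ 0.00°, λ = atan2(p_y, p_x) ≈ 180.00°.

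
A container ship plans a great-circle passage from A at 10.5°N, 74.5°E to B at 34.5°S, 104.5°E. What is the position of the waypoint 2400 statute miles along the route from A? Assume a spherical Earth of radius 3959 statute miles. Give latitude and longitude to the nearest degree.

From cos δ = sin φ₁ sin φ₂ + cos φ₁ cos φ₂ cos Δλ, the central angle is δ ≈ 0.929 rad (53.2°). The total great-circle distance is δ·R ≈ 0.929 × 3959 ≈ 3678 mi, so the target fraction is f = 2400/3678 ≈ 0.652.
Interpolate at f ≈ 0.652 with slerp weights a = sin((1−f)δ)/sin δ ≈ 0.396, b = sin(fδ)/sin δ ≈ 0.711.
p = a·p₁ + b·p₂ ≈ (-0.043, 0.943, -0.331); φ = arcsin(p_z) ≈ -19.31°, λ = atan2(p_y, p_x) ≈ 92.59°.

≈ 19°S, 93°E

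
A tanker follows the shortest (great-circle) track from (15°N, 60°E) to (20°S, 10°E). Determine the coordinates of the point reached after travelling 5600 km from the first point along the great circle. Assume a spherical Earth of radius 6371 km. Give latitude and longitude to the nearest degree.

≈ (15°S, 19°E)

The haversine formula gives a central angle δ ≈ 1.053 rad (60.3°) between the endpoints. The total great-circle distance is δ·R ≈ 1.053 × 6371 ≈ 6709 km, so the target fraction is f = 5600/6709 ≈ 0.835.
Interpolate at f ≈ 0.835 with slerp weights a = sin((1−f)δ)/sin δ ≈ 0.199, b = sin(fδ)/sin δ ≈ 0.886.
p = a·p₁ + b·p₂ ≈ (0.916, 0.311, -0.252); φ = arcsin(p_z) ≈ -14.57°, λ = atan2(p_y, p_x) ≈ 18.76°.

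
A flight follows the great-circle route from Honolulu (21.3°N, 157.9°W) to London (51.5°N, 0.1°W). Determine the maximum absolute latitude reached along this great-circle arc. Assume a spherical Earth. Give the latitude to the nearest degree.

≈ 77°N

The great circle lies in the plane with unit normal n̂ = (p₁ × p₂)/|p₁ × p₂|.
Here n̂_z ≈ +0.226; the vertex latitude is φ_max = arccos|n̂_z| ≈ 76.9°.
Check via Clairaut: cos φ_max = |cos φ₁| · sin C = cos(21.3°)·sin(14.1°) ≈ 0.226, again giving ≈ 76.9°.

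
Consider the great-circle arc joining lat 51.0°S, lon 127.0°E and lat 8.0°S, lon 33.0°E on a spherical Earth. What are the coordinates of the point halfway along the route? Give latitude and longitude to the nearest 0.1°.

Write both endpoints as unit vectors p₁, p₂ with components (cos φ cos λ, cos φ sin λ, sin φ).
The central angle between the endpoints is δ = arccos(p₁·p₂) ≈ 1.506 rad (86.3°).
Interpolate at f = 1/2 with slerp weights a = sin((1−f)δ)/sin δ ≈ 0.685, b = sin(fδ)/sin δ ≈ 0.685.
p = a·p₁ + b·p₂ ≈ (0.310, 0.714, -0.628); φ = arcsin(p_z) ≈ -38.90°, λ = atan2(p_y, p_x) ≈ 66.56°.

≈ lat 38.9°S, lon 66.6°E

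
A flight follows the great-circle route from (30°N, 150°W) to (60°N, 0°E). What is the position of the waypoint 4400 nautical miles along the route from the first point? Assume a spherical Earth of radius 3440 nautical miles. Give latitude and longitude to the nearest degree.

Write both endpoints as unit vectors p₁, p₂ with components (cos φ cos λ, cos φ sin λ, sin φ).
The central angle between the endpoints is δ = arccos(p₁·p₂) ≈ 1.513 rad (86.7°). The total great-circle distance is δ·R ≈ 1.513 × 3440 ≈ 5204 nmi, so the target fraction is f = 4400/5204 ≈ 0.846.
Interpolate at f ≈ 0.846 with slerp weights a = sin((1−f)δ)/sin δ ≈ 0.232, b = sin(fδ)/sin δ ≈ 0.959.
p = a·p₁ + b·p₂ ≈ (0.306, -0.100, 0.947); φ = arcsin(p_z) ≈ 71.23°, λ = atan2(p_y, p_x) ≈ -18.19°.

≈ (71°N, 18°W)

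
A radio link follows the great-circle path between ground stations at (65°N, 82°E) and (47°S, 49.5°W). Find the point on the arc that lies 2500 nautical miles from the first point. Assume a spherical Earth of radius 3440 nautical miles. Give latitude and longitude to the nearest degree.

≈ (47°N, 9°E)

Write both endpoints as unit vectors p₁, p₂ with components (cos φ cos λ, cos φ sin λ, sin φ).
The central angle between the endpoints is δ = arccos(p₁·p₂) ≈ 2.594 rad (148.6°). The total great-circle distance is δ·R ≈ 2.594 × 3440 ≈ 8924 nmi, so the target fraction is f = 2500/8924 ≈ 0.280.
Interpolate at f ≈ 0.280 with slerp weights a = sin((1−f)δ)/sin δ ≈ 1.837, b = sin(fδ)/sin δ ≈ 1.276.
p = a·p₁ + b·p₂ ≈ (0.673, 0.107, 0.732); φ = arcsin(p_z) ≈ 47.01°, λ = atan2(p_y, p_x) ≈ 9.02°.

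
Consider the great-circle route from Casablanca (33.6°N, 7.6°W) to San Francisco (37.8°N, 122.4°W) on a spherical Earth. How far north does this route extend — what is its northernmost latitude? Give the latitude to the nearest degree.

The great circle lies in the plane with unit normal n̂ = (p₁ × p₂)/|p₁ × p₂|.
Here n̂_z ≈ -0.599; the vertex latitude is φ_max = arccos|n̂_z| ≈ 53.2°.
Check via Clairaut: cos φ_max = |cos φ₁| · sin C = cos(33.6°)·sin(45.9°) ≈ 0.599, again giving ≈ 53.2°.

≈ 53°N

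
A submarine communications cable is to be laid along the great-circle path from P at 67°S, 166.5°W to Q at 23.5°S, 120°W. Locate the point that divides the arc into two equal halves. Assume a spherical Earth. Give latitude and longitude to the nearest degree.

The haversine formula gives a central angle δ ≈ 0.910 rad (52.1°) between the endpoints.
Interpolate at f = 1/2 with slerp weights a = sin((1−f)δ)/sin δ ≈ 0.557, b = sin(fδ)/sin δ ≈ 0.557.
p = a·p₁ + b·p₂ ≈ (-0.467, -0.493, -0.734); φ = arcsin(p_z) ≈ -47.25°, λ = atan2(p_y, p_x) ≈ -133.44°.

≈ 47°S, 133°W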